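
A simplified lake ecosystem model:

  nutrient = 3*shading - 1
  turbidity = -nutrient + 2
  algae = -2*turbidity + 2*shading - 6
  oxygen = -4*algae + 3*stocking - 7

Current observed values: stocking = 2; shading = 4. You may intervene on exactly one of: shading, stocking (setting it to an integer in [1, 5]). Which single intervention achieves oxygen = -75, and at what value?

set stocking = 4

Intervening on shading: oxygen = -32*shading + 47. Reaching -75 requires shading = 61/16, not an integer.
Intervening on stocking: with other inputs at their observed values, oxygen = 3*stocking - 87. Solving for -75 gives stocking = 4, within [1, 5].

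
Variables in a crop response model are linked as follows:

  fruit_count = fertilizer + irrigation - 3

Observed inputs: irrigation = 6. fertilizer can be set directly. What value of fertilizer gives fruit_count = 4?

fertilizer = 1

Substituting into the fruit_count equation gives fruit_count = fertilizer + 3.
Solve fertilizer + 3 = 4: fertilizer = (4 - 3) / 1 = 1.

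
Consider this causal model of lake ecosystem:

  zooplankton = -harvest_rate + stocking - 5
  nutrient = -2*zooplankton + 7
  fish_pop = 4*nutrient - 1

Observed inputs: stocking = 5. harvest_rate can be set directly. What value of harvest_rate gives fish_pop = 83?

harvest_rate = 7

Substituting into the zooplankton equation gives zooplankton = -harvest_rate.
Substituting into the nutrient equation gives nutrient = 2*harvest_rate + 7.
So fish_pop = 8*harvest_rate + 27.
Solve 8*harvest_rate + 27 = 83: harvest_rate = (83 - 27) / 8 = 7.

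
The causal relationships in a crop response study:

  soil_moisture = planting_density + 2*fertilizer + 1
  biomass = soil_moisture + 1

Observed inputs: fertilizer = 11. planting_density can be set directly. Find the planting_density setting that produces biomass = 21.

planting_density = -3

Substituting into the soil_moisture equation gives soil_moisture = planting_density + 23.
This gives biomass = planting_density + 24.
Solve planting_density + 24 = 21: planting_density = (21 - 24) / 1 = -3.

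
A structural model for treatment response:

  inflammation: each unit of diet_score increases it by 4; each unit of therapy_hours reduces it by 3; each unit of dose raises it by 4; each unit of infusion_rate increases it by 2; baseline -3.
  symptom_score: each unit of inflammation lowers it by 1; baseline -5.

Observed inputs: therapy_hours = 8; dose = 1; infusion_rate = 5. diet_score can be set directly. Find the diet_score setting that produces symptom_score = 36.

diet_score = -7

Substituting into the inflammation equation gives inflammation = 4*diet_score - 13.
Substituting into the symptom_score equation gives symptom_score = -4*diet_score + 8.
Solve -4*diet_score + 8 = 36: diet_score = (36 - 8) / -4 = -7.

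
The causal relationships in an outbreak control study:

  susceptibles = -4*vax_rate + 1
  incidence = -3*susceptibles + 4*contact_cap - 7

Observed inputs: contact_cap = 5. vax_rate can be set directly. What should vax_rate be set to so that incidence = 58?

Substituting into the incidence equation gives incidence = 12*vax_rate + 10.
Solve 12*vax_rate + 10 = 58: vax_rate = (58 - 10) / 12 = 4.

vax_rate = 4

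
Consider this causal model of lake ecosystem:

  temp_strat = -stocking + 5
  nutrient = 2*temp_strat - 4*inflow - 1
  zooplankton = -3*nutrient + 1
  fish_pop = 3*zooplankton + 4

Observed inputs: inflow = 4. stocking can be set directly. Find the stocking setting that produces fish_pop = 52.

Substituting into the nutrient equation gives nutrient = -2*stocking - 7.
Substituting into the zooplankton equation gives zooplankton = 6*stocking + 22.
Substituting into the fish_pop equation gives fish_pop = 18*stocking + 70.
Solve 18*stocking + 70 = 52: stocking = (52 - 70) / 18 = -1.

stocking = -1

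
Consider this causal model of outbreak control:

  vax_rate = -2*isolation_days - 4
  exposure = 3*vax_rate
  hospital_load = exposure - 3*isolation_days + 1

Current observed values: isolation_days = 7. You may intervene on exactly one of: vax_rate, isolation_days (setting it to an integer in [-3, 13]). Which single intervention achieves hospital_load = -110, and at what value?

Intervening on vax_rate: hospital_load = 3*vax_rate - 20. Reaching -110 requires vax_rate = -30, outside [-3, 13].
Intervening on isolation_days: with other inputs at their observed values, hospital_load = -9*isolation_days - 11. Solving for -110 gives isolation_days = 11, within [-3, 13].

set isolation_days = 11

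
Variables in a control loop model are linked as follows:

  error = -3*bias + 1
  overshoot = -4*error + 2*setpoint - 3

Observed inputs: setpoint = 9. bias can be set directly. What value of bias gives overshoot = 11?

bias = 0

Substituting into the overshoot equation gives overshoot = 12*bias + 11.
Solve 12*bias + 11 = 11: bias = (11 - 11) / 12 = 0.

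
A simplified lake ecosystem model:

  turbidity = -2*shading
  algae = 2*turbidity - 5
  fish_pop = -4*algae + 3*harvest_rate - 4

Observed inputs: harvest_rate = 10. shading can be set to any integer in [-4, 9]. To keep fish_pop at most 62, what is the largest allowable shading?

Substituting into the algae equation gives algae = -4*shading - 5.
So fish_pop = 16*shading + 46.
Require 16*shading + 46 ≤ 62, so shading ≤ 1.
The largest integer in [-4, 9] satisfying this is 1.

shading = 1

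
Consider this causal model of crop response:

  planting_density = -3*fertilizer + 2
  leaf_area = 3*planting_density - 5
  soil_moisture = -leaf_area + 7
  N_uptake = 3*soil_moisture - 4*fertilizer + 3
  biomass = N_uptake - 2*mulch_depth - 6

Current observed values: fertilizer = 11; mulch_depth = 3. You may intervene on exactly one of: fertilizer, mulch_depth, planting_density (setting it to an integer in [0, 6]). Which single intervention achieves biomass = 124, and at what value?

set fertilizer = 5

Intervening on fertilizer: with other inputs at their observed values, biomass = 23*fertilizer + 9. Solving for 124 gives fertilizer = 5, within [0, 6].
Intervening on mulch_depth: biomass = -2*mulch_depth + 268. Reaching 124 requires mulch_depth = 72, outside [0, 6].
Intervening on planting_density: biomass = -9*planting_density - 17. Reaching 124 requires planting_density = -47/3, not an integer.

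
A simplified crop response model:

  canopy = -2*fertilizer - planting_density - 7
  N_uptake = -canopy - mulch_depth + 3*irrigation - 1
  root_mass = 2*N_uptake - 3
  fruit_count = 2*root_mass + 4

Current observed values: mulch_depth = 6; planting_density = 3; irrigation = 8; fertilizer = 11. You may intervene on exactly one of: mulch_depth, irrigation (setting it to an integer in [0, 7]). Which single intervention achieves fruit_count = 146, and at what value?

set irrigation = 4

Intervening on mulch_depth: fruit_count = -4*mulch_depth + 218. Reaching 146 requires mulch_depth = 18, outside [0, 7].
Intervening on irrigation: with other inputs at their observed values, fruit_count = 12*irrigation + 98. Solving for 146 gives irrigation = 4, within [0, 7].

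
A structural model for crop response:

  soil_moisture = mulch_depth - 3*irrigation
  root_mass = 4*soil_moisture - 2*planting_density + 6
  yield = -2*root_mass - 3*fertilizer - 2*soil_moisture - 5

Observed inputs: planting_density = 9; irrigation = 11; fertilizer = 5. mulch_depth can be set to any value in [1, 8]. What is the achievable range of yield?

254 to 324

Substituting into the soil_moisture equation gives soil_moisture = mulch_depth - 33.
Substituting into the root_mass equation gives root_mass = 4*mulch_depth - 144.
yield becomes -10*mulch_depth + 334.
Linear in mulch_depth, so extremes are at the endpoints: mulch_depth = 1 gives yield = 324; mulch_depth = 8 gives yield = 254.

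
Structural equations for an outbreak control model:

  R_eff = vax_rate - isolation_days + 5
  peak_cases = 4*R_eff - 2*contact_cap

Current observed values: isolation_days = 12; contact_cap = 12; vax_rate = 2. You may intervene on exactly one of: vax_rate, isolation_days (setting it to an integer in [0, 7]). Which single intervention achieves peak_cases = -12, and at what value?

Intervening on vax_rate: peak_cases = 4*vax_rate - 52. Reaching -12 requires vax_rate = 10, outside [0, 7].
Intervening on isolation_days: with other inputs at their observed values, peak_cases = -4*isolation_days + 4. Solving for -12 gives isolation_days = 4, within [0, 7].

set isolation_days = 4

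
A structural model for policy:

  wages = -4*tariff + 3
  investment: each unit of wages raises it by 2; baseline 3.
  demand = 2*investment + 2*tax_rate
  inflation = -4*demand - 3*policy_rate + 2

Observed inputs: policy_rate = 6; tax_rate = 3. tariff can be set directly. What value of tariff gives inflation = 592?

Substituting into the investment equation gives investment = -8*tariff + 9.
This gives demand = -16*tariff + 24.
inflation becomes 64*tariff - 112.
Solve 64*tariff - 112 = 592: tariff = (592 + 112) / 64 = 11.

tariff = 11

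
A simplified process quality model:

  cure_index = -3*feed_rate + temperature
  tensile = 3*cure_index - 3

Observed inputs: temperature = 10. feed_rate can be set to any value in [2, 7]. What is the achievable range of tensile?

Substituting into the cure_index equation gives cure_index = -3*feed_rate + 10.
Substituting into the tensile equation gives tensile = -9*feed_rate + 27.
Linear in feed_rate, so extremes are at the endpoints: feed_rate = 2 gives tensile = 9; feed_rate = 7 gives tensile = -36.

-36 to 9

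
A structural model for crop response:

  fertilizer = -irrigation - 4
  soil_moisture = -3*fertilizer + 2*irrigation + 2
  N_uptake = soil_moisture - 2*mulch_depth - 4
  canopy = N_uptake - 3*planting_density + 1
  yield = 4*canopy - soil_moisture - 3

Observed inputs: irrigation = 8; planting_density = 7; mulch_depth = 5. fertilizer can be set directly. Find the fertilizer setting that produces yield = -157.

fertilizer = 8

Intervening on fertilizer fixes its value directly, overriding its dependence on irrigation.
Substituting into the soil_moisture equation gives soil_moisture = -3*fertilizer + 18.
Substituting into the N_uptake equation gives N_uptake = -3*fertilizer + 4.
This gives canopy = -3*fertilizer - 16.
Substituting into the yield equation gives yield = -9*fertilizer - 85.
Solve -9*fertilizer - 85 = -157: fertilizer = (-157 + 85) / -9 = 8.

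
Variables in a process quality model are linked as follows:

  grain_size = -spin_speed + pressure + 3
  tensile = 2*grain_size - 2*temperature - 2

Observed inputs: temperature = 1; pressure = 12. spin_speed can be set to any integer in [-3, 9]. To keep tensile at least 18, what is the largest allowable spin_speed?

spin_speed = 4

Substituting into the grain_size equation gives grain_size = -spin_speed + 15.
This gives tensile = -2*spin_speed + 26.
Require -2*spin_speed + 26 ≥ 18, so spin_speed ≤ 4.
The largest integer in [-3, 9] satisfying this is 4.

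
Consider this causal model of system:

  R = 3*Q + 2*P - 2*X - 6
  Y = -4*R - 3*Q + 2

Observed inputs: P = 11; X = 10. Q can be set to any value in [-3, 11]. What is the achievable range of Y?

Substituting into the R equation gives R = 3*Q - 4.
Substituting into the Y equation gives Y = -15*Q + 18.
Linear in Q, so extremes are at the endpoints: Q = -3 gives Y = 63; Q = 11 gives Y = -147.

-147 to 63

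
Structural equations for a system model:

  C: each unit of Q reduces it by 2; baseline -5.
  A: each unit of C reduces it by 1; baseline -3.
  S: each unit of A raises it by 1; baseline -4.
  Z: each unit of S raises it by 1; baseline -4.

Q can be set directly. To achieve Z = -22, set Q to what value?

Substituting into the A equation gives A = 2*Q + 2.
Substituting into the S equation gives S = 2*Q - 2.
Substituting into the Z equation gives Z = 2*Q - 6.
Solve 2*Q - 6 = -22: Q = (-22 + 6) / 2 = -8.

Q = -8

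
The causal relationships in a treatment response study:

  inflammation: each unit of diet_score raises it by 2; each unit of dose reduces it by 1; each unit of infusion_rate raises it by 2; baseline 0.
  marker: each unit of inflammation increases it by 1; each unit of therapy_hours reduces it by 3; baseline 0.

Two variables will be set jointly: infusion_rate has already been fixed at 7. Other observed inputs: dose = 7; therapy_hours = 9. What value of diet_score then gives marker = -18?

diet_score = 1

With infusion_rate held at 7:
Substituting into the inflammation equation gives inflammation = 2*diet_score + 7.
This gives marker = 2*diet_score - 20.
Solve 2*diet_score - 20 = -18: diet_score = (-18 + 20) / 2 = 1.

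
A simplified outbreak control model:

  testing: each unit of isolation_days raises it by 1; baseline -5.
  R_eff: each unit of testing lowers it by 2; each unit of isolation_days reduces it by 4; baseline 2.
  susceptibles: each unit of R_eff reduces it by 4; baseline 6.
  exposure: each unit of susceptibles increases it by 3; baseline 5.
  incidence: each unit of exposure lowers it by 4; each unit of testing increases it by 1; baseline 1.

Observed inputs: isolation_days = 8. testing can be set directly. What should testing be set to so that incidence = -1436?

testing = -1

Intervening on testing fixes its value directly, overriding its dependence on isolation_days.
Substituting into the R_eff equation gives R_eff = -2*testing - 30.
Substituting into the susceptibles equation gives susceptibles = 8*testing + 126.
So exposure = 24*testing + 383.
Substituting into the incidence equation gives incidence = -95*testing - 1531.
Solve -95*testing - 1531 = -1436: testing = (-1436 + 1531) / -95 = -1.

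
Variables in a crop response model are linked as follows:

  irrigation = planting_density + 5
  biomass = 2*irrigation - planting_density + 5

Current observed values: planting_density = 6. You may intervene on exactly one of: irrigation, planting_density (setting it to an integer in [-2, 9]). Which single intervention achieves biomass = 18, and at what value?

set planting_density = 3

Intervening on irrigation: biomass = 2*irrigation - 1. Reaching 18 requires irrigation = 19/2, not an integer.
Intervening on planting_density: with other inputs at their observed values, biomass = planting_density + 15. Solving for 18 gives planting_density = 3, within [-2, 9].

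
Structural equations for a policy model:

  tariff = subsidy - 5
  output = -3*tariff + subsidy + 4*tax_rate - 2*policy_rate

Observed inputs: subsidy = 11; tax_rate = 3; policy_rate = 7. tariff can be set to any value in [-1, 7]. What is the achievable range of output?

Intervening on tariff fixes its value directly, overriding its dependence on subsidy.
Substituting into the output equation gives output = -3*tariff + 9.
Linear in tariff, so extremes are at the endpoints: tariff = -1 gives output = 12; tariff = 7 gives output = -12.

-12 to 12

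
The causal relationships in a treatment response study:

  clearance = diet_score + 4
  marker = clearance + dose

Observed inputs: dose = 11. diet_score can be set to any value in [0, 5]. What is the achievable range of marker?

15 to 20

Substituting into the marker equation gives marker = diet_score + 15.
Linear in diet_score, so extremes are at the endpoints: diet_score = 0 gives marker = 15; diet_score = 5 gives marker = 20.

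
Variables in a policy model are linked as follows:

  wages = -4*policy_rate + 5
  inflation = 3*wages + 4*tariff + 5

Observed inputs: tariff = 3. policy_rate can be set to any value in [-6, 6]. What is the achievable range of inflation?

Substituting into the inflation equation gives inflation = -12*policy_rate + 32.
Linear in policy_rate, so extremes are at the endpoints: policy_rate = -6 gives inflation = 104; policy_rate = 6 gives inflation = -40.

-40 to 104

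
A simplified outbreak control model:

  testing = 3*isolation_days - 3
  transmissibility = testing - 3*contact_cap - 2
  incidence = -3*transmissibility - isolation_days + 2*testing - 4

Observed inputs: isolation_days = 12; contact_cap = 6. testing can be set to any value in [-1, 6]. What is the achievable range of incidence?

38 to 45

Intervening on testing fixes its value directly, overriding its dependence on isolation_days.
Substituting into the transmissibility equation gives transmissibility = testing - 20.
So incidence = -testing + 44.
Linear in testing, so extremes are at the endpoints: testing = -1 gives incidence = 45; testing = 6 gives incidence = 38.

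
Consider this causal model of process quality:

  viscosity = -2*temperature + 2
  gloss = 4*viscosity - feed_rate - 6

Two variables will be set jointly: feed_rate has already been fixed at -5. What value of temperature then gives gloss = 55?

With feed_rate held at -5:
Substituting into the gloss equation gives gloss = -8*temperature + 7.
Solve -8*temperature + 7 = 55: temperature = (55 - 7) / -8 = -6.

temperature = -6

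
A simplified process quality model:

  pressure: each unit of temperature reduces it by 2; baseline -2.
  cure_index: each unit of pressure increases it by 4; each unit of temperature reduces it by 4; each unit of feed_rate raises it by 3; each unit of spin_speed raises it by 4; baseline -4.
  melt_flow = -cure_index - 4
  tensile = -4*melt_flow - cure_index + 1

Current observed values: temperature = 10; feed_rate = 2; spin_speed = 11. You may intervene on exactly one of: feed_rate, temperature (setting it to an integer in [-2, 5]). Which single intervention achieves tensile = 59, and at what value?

set temperature = 2

Intervening on feed_rate: tensile = 9*feed_rate - 247. Reaching 59 requires feed_rate = 34, outside [-2, 5].
Intervening on temperature: with other inputs at their observed values, tensile = -36*temperature + 131. Solving for 59 gives temperature = 2, within [-2, 5].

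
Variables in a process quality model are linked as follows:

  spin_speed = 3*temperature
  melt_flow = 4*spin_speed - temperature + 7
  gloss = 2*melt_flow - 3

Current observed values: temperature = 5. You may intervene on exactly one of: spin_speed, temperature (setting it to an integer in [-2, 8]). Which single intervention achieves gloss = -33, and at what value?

set temperature = -2

Intervening on spin_speed: gloss = 8*spin_speed + 1. Reaching -33 requires spin_speed = -17/4, not an integer.
Intervening on temperature: with other inputs at their observed values, gloss = 22*temperature + 11. Solving for -33 gives temperature = -2, within [-2, 8].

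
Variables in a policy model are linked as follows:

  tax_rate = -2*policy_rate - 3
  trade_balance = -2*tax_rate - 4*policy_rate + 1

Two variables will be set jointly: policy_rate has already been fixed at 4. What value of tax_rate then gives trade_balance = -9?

tax_rate = -3

With policy_rate held at 4:
Intervening on tax_rate fixes its value directly, overriding its dependence on policy_rate.
Substituting into the trade_balance equation gives trade_balance = -2*tax_rate - 15.
Solve -2*tax_rate - 15 = -9: tax_rate = (-9 + 15) / -2 = -3.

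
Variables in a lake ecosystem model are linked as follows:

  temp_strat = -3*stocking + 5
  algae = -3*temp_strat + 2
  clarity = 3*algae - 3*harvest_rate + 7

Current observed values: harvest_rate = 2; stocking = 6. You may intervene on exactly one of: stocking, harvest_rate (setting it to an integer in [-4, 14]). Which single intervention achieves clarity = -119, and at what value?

Intervening on stocking: with other inputs at their observed values, clarity = 27*stocking - 38. Solving for -119 gives stocking = -3, within [-4, 14].
Intervening on harvest_rate: clarity = -3*harvest_rate + 130. Reaching -119 requires harvest_rate = 83, outside [-4, 14].

set stocking = -3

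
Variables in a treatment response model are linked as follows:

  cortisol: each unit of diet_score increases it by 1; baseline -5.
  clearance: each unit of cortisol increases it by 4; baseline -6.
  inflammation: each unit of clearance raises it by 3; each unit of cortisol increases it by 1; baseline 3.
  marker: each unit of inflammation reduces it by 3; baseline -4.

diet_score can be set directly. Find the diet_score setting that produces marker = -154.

diet_score = 10

Substituting into the clearance equation gives clearance = 4*diet_score - 26.
Substituting into the inflammation equation gives inflammation = 13*diet_score - 80.
This gives marker = -39*diet_score + 236.
Solve -39*diet_score + 236 = -154: diet_score = (-154 - 236) / -39 = 10.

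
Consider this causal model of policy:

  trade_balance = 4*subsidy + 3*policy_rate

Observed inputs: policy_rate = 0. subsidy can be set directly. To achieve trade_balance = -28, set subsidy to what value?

Substituting into the trade_balance equation gives trade_balance = 4*subsidy.
Solve 4*subsidy = -28: subsidy = -28 / 4 = -7.

subsidy = -7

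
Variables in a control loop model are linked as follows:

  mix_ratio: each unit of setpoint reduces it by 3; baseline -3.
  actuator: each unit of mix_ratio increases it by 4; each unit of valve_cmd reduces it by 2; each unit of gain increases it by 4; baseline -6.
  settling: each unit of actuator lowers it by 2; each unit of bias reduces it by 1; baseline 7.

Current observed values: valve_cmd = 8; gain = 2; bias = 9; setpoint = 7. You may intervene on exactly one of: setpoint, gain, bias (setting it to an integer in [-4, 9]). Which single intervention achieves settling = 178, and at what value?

Intervening on setpoint: settling = 24*setpoint + 50. Reaching 178 requires setpoint = 16/3, not an integer.
Intervening on gain: with other inputs at their observed values, settling = -8*gain + 234. Solving for 178 gives gain = 7, within [-4, 9].
Intervening on bias: settling = -bias + 227. Reaching 178 requires bias = 49, outside [-4, 9].

set gain = 7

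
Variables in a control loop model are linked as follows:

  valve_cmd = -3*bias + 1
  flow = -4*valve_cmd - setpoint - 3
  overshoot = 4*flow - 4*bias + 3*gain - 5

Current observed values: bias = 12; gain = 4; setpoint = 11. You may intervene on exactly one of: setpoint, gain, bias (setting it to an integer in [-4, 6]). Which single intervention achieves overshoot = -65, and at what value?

set bias = 0

Intervening on setpoint: overshoot = -4*setpoint + 507. Reaching -65 requires setpoint = 143, outside [-4, 6].
Intervening on gain: overshoot = 3*gain + 451. Reaching -65 requires gain = -172, outside [-4, 6].
Intervening on bias: with other inputs at their observed values, overshoot = 44*bias - 65. Solving for -65 gives bias = 0, within [-4, 6].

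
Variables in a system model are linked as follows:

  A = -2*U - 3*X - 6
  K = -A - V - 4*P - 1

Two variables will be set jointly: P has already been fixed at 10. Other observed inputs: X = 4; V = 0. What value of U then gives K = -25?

U = -1

With P held at 10:
Substituting into the A equation gives A = -2*U - 18.
K becomes 2*U - 23.
Solve 2*U - 23 = -25: U = (-25 + 23) / 2 = -1.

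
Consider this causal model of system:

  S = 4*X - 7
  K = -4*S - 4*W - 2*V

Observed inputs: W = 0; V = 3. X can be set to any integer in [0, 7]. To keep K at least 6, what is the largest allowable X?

X = 1

Substituting into the K equation gives K = -16*X + 22.
Require -16*X + 22 ≥ 6, so X ≤ 1.
The largest integer in [0, 7] satisfying this is 1.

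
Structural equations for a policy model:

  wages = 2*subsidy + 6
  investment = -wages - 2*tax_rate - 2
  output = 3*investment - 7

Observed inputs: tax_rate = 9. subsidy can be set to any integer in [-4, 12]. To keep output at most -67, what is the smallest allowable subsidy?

Substituting into the investment equation gives investment = -2*subsidy - 26.
Substituting into the output equation gives output = -6*subsidy - 85.
Require -6*subsidy - 85 ≤ -67, so subsidy ≥ -3.
The smallest integer in [-4, 12] satisfying this is -3.

subsidy = -3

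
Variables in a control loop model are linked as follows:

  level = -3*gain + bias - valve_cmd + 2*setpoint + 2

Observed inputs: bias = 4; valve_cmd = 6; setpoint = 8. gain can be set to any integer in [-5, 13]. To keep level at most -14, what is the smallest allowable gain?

Substituting into the level equation gives level = -3*gain + 16.
Require -3*gain + 16 ≤ -14, so gain ≥ 10.
The smallest integer in [-5, 13] satisfying this is 10.

gain = 10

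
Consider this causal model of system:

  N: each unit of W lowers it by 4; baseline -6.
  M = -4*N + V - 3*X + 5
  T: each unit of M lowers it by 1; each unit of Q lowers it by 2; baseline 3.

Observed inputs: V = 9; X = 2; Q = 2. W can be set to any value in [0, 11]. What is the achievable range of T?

-209 to -33

Substituting into the M equation gives M = 16*W + 32.
T becomes -16*W - 33.
Linear in W, so extremes are at the endpoints: W = 0 gives T = -33; W = 11 gives T = -209.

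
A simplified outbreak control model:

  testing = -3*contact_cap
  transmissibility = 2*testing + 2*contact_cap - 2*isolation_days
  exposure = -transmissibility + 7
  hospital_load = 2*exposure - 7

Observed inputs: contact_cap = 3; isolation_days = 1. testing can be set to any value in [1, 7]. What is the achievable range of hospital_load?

-29 to -5

Intervening on testing fixes its value directly, overriding its dependence on contact_cap.
Substituting into the transmissibility equation gives transmissibility = 2*testing + 4.
Substituting into the exposure equation gives exposure = -2*testing + 3.
So hospital_load = -4*testing - 1.
Linear in testing, so extremes are at the endpoints: testing = 1 gives hospital_load = -5; testing = 7 gives hospital_load = -29.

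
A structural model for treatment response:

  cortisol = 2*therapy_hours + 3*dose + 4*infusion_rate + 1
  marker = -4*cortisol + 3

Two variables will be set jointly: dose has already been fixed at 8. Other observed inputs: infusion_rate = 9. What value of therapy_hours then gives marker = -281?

therapy_hours = 5

With dose held at 8:
Substituting into the cortisol equation gives cortisol = 2*therapy_hours + 61.
Substituting into the marker equation gives marker = -8*therapy_hours - 241.
Solve -8*therapy_hours - 241 = -281: therapy_hours = (-281 + 241) / -8 = 5.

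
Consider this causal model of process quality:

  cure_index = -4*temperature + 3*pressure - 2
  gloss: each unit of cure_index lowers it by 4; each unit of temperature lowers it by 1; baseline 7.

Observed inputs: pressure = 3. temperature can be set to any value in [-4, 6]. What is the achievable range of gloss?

Substituting into the cure_index equation gives cure_index = -4*temperature + 7.
This gives gloss = 15*temperature - 21.
Linear in temperature, so extremes are at the endpoints: temperature = -4 gives gloss = -81; temperature = 6 gives gloss = 69.

-81 to 69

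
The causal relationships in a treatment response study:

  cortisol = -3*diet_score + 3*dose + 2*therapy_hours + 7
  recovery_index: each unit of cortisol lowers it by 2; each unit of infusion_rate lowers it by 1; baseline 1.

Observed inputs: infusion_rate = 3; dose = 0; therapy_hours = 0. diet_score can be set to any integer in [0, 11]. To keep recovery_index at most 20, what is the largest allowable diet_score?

Substituting into the cortisol equation gives cortisol = -3*diet_score + 7.
Substituting into the recovery_index equation gives recovery_index = 6*diet_score - 16.
Require 6*diet_score - 16 ≤ 20, so diet_score ≤ 6.
The largest integer in [0, 11] satisfying this is 6.

diet_score = 6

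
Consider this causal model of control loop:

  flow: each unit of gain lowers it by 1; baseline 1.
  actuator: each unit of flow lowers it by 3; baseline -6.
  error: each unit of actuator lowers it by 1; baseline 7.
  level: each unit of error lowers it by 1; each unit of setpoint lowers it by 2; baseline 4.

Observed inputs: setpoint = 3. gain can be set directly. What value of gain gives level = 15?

gain = 11

Substituting into the actuator equation gives actuator = 3*gain - 9.
Substituting into the error equation gives error = -3*gain + 16.
This gives level = 3*gain - 18.
Solve 3*gain - 18 = 15: gain = (15 + 18) / 3 = 11.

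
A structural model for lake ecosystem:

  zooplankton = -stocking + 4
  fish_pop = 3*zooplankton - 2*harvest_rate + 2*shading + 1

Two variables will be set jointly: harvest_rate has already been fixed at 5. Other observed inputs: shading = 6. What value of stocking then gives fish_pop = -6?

With harvest_rate held at 5:
Substituting into the fish_pop equation gives fish_pop = -3*stocking + 15.
Solve -3*stocking + 15 = -6: stocking = (-6 - 15) / -3 = 7.

stocking = 7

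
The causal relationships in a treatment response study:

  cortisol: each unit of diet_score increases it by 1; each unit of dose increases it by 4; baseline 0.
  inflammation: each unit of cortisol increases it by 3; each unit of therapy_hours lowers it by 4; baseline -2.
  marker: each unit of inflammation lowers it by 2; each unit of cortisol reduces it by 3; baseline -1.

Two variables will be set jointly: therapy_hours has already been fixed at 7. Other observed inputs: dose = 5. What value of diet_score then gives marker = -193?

diet_score = 8

With therapy_hours held at 7:
Substituting into the cortisol equation gives cortisol = diet_score + 20.
So inflammation = 3*diet_score + 30.
This gives marker = -9*diet_score - 121.
Solve -9*diet_score - 121 = -193: diet_score = (-193 + 121) / -9 = 8.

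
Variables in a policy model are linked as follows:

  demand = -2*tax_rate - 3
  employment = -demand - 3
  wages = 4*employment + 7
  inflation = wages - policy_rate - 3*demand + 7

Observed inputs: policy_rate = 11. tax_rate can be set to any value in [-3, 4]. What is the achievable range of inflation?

Substituting into the employment equation gives employment = 2*tax_rate.
Substituting into the wages equation gives wages = 8*tax_rate + 7.
inflation becomes 14*tax_rate + 12.
Linear in tax_rate, so extremes are at the endpoints: tax_rate = -3 gives inflation = -30; tax_rate = 4 gives inflation = 68.

-30 to 68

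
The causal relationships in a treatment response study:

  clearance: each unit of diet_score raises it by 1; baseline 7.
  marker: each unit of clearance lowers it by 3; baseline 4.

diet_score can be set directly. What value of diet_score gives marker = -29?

Substituting into the marker equation gives marker = -3*diet_score - 17.
Solve -3*diet_score - 17 = -29: diet_score = (-29 + 17) / -3 = 4.

diet_score = 4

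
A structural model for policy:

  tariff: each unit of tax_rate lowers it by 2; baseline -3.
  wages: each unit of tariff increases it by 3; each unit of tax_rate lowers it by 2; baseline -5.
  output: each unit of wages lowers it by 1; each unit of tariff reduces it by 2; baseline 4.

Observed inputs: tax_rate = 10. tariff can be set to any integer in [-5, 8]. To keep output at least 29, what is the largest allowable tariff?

Intervening on tariff fixes its value directly, overriding its dependence on tax_rate.
Substituting into the wages equation gives wages = 3*tariff - 25.
Substituting into the output equation gives output = -5*tariff + 29.
Require -5*tariff + 29 ≥ 29, so tariff ≤ 0.
The largest integer in [-5, 8] satisfying this is 0.

tariff = 0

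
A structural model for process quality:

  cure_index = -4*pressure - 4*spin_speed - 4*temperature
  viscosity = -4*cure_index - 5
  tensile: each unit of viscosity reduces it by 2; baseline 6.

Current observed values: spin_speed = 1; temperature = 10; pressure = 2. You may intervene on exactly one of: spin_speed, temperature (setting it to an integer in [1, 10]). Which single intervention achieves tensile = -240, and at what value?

Intervening on spin_speed: tensile = -32*spin_speed - 368. Reaching -240 requires spin_speed = -4, outside [1, 10].
Intervening on temperature: with other inputs at their observed values, tensile = -32*temperature - 80. Solving for -240 gives temperature = 5, within [1, 10].

set temperature = 5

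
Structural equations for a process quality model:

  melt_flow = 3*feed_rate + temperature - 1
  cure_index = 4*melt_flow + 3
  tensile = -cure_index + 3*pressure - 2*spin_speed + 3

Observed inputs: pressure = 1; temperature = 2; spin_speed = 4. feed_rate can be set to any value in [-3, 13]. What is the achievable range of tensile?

-165 to 27

Substituting into the melt_flow equation gives melt_flow = 3*feed_rate + 1.
Substituting into the cure_index equation gives cure_index = 12*feed_rate + 7.
Substituting into the tensile equation gives tensile = -12*feed_rate - 9.
Linear in feed_rate, so extremes are at the endpoints: feed_rate = -3 gives tensile = 27; feed_rate = 13 gives tensile = -165.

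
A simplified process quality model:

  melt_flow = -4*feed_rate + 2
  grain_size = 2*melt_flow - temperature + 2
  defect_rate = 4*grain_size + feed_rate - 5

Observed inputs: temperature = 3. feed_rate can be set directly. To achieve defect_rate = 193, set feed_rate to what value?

feed_rate = -6

Substituting into the grain_size equation gives grain_size = -8*feed_rate + 3.
Substituting into the defect_rate equation gives defect_rate = -31*feed_rate + 7.
Solve -31*feed_rate + 7 = 193: feed_rate = (193 - 7) / -31 = -6.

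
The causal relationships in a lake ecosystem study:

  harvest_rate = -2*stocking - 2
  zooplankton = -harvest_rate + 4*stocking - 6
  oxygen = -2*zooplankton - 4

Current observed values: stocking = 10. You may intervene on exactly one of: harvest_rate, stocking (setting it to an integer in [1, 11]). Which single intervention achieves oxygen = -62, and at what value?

set harvest_rate = 5

Intervening on harvest_rate: with other inputs at their observed values, oxygen = 2*harvest_rate - 72. Solving for -62 gives harvest_rate = 5, within [1, 11].
Intervening on stocking: oxygen = -12*stocking + 4. Reaching -62 requires stocking = 11/2, not an integer.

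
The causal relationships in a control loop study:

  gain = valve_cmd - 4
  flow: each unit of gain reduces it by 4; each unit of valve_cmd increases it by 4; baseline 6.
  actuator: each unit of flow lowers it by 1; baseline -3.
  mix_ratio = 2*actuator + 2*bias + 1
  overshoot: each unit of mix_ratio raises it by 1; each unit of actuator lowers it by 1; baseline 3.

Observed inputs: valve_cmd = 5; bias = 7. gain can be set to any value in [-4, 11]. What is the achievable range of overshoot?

Intervening on gain fixes its value directly, overriding its dependence on valve_cmd.
Substituting into the flow equation gives flow = -4*gain + 26.
Substituting into the actuator equation gives actuator = 4*gain - 29.
Substituting into the mix_ratio equation gives mix_ratio = 8*gain - 43.
Substituting into the overshoot equation gives overshoot = 4*gain - 11.
Linear in gain, so extremes are at the endpoints: gain = -4 gives overshoot = -27; gain = 11 gives overshoot = 33.

-27 to 33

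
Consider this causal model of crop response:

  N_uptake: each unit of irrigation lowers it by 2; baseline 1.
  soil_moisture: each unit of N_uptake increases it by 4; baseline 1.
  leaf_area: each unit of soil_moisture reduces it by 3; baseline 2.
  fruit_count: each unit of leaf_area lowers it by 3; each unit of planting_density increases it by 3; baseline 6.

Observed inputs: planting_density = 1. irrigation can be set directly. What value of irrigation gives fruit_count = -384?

irrigation = 6

Substituting into the soil_moisture equation gives soil_moisture = -8*irrigation + 5.
This gives leaf_area = 24*irrigation - 13.
fruit_count becomes -72*irrigation + 48.
Solve -72*irrigation + 48 = -384: irrigation = (-384 - 48) / -72 = 6.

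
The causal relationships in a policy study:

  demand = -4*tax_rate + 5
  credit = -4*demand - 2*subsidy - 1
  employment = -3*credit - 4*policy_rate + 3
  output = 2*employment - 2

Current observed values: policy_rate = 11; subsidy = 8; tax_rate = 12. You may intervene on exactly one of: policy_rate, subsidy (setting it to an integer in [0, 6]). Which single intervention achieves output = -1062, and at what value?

set subsidy = 4

Intervening on policy_rate: output = -8*policy_rate - 926. Reaching -1062 requires policy_rate = 17, outside [0, 6].
Intervening on subsidy: with other inputs at their observed values, output = 12*subsidy - 1110. Solving for -1062 gives subsidy = 4, within [0, 6].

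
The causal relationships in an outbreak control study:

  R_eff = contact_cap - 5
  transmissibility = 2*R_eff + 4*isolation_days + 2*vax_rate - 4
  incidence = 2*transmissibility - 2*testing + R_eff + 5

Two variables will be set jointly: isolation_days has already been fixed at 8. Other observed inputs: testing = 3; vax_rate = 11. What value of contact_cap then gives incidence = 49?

With isolation_days held at 8:
Substituting into the transmissibility equation gives transmissibility = 2*contact_cap + 40.
So incidence = 5*contact_cap + 74.
Solve 5*contact_cap + 74 = 49: contact_cap = (49 - 74) / 5 = -5.

contact_cap = -5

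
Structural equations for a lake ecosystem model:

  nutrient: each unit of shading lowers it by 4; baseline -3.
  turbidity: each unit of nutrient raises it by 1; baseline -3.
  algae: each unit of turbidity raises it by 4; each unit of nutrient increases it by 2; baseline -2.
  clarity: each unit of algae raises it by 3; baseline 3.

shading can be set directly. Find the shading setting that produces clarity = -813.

Substituting into the turbidity equation gives turbidity = -4*shading - 6.
algae becomes -24*shading - 32.
So clarity = -72*shading - 93.
Solve -72*shading - 93 = -813: shading = (-813 + 93) / -72 = 10.

shading = 10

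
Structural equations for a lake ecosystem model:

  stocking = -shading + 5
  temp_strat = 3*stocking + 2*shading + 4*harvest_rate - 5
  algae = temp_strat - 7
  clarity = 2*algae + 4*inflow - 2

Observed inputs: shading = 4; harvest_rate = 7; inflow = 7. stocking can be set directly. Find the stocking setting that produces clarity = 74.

Intervening on stocking fixes its value directly, overriding its dependence on shading.
Substituting into the temp_strat equation gives temp_strat = 3*stocking + 31.
So algae = 3*stocking + 24.
Substituting into the clarity equation gives clarity = 6*stocking + 74.
Solve 6*stocking + 74 = 74: stocking = (74 - 74) / 6 = 0.

stocking = 0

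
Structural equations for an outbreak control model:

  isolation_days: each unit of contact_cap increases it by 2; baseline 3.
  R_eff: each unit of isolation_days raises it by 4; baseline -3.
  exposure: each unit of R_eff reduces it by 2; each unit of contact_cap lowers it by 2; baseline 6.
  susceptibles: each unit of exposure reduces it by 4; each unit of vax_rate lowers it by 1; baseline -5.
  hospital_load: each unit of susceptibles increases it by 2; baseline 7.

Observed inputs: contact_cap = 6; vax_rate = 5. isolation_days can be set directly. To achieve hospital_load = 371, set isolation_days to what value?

Intervening on isolation_days fixes its value directly, overriding its dependence on contact_cap.
Substituting into the exposure equation gives exposure = -8*isolation_days.
So susceptibles = 32*isolation_days - 10.
Substituting into the hospital_load equation gives hospital_load = 64*isolation_days - 13.
Solve 64*isolation_days - 13 = 371: isolation_days = (371 + 13) / 64 = 6.

isolation_days = 6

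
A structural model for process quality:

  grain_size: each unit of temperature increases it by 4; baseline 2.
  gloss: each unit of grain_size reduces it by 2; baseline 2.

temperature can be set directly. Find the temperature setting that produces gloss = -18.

Substituting into the gloss equation gives gloss = -8*temperature - 2.
Solve -8*temperature - 2 = -18: temperature = (-18 + 2) / -8 = 2.

temperature = 2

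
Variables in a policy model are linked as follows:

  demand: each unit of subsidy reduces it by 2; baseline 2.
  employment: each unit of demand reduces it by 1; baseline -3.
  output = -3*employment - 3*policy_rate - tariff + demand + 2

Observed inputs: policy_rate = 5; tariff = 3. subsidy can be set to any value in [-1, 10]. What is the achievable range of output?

Substituting into the employment equation gives employment = 2*subsidy - 5.
This gives output = -8*subsidy + 1.
Linear in subsidy, so extremes are at the endpoints: subsidy = -1 gives output = 9; subsidy = 10 gives output = -79.

-79 to 9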